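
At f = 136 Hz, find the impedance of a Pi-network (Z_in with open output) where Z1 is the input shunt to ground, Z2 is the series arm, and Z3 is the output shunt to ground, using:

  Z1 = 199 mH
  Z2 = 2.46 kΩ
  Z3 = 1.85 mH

Step 1 — Angular frequency: ω = 2π·f = 2π·136 = 854.5 rad/s.
Step 2 — Component impedances:
  Z1: Z = jωL = j·854.5·0.199 = 0 + j170 Ω
  Z2: Z = R = 2460 Ω
  Z3: Z = jωL = j·854.5·0.00185 = 0 + j1.581 Ω
Step 3 — With open output, the series arm Z2 and the output shunt Z3 appear in series to ground: Z2 + Z3 = 2460 + j1.581 Ω.
Step 4 — Parallel with input shunt Z1: Z_in = Z1 || (Z2 + Z3) = 11.7 + j169.2 Ω = 169.6∠86.0° Ω.

Z = 11.7 + j169.2 Ω = 169.6∠86.0° Ω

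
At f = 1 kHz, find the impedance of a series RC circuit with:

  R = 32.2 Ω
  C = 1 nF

Step 1 — Angular frequency: ω = 2π·f = 2π·1000 = 6283 rad/s.
Step 2 — Component impedances:
  R: Z = R = 32.2 Ω
  C: Z = 1/(jωC) = -j/(ω·C) = 0 - j1.592e+05 Ω
Step 3 — Series combination: Z_total = R + C = 32.2 - j1.592e+05 Ω = 1.592e+05∠-90.0° Ω.

Z = 32.2 - j1.592e+05 Ω = 1.592e+05∠-90.0° Ω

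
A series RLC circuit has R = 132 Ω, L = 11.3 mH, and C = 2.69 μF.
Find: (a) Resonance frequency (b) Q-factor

Step 1 — Resonance condition Im(Z)=0 gives ω₀ = 1/√(LC).
Step 2 — ω₀ = 1/√(0.0113·2.69e-06) = 5736 rad/s.
Step 3 — f₀ = ω₀/(2π) = 912.9 Hz.
Step 4 — Series Q: Q = ω₀L/R = 5736·0.0113/132 = 0.491.

(a) f₀ = 912.9 Hz  (b) Q = 0.491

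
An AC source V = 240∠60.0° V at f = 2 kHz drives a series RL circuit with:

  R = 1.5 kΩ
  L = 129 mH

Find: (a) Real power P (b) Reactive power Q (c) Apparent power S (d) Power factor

Step 1 — Angular frequency: ω = 2π·f = 2π·2000 = 1.257e+04 rad/s.
Step 2 — Component impedances:
  R: Z = R = 1500 Ω
  L: Z = jωL = j·1.257e+04·0.129 = 0 + j1621 Ω
Step 3 — Series combination: Z_total = R + L = 1500 + j1621 Ω = 2209∠47.2° Ω.
Step 4 — Source phasor: V = 240∠60.0° V = 120 + j207.8 V.
Step 5 — Current: I = V / Z = 0.106 + j0.02404 A = 0.1087∠12.8° A.
Step 6 — Complex power: S = V·I* = 17.71 + j19.14 VA.
Step 7 — Real power: P = Re(S) = 17.71 W.
Step 8 — Reactive power: Q = Im(S) = 19.14 VAR.
Step 9 — Apparent power: |S| = 26.08 VA.
Step 10 — Power factor: PF = P/|S| = 0.6792 (lagging).

(a) P = 17.71 W  (b) Q = 19.14 VAR  (c) S = 26.08 VA  (d) PF = 0.6792 (lagging)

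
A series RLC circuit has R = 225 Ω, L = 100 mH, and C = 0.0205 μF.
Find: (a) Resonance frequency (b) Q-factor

Step 1 — Resonance condition Im(Z)=0 gives ω₀ = 1/√(LC).
Step 2 — ω₀ = 1/√(0.1·2.05e-08) = 2.209e+04 rad/s.
Step 3 — f₀ = ω₀/(2π) = 3515 Hz.
Step 4 — Series Q: Q = ω₀L/R = 2.209e+04·0.1/225 = 9.816.

(a) f₀ = 3515 Hz  (b) Q = 9.816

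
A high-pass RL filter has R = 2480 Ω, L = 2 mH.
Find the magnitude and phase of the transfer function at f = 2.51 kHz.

Step 1 — Angular frequency: ω = 2π·2510 = 1.577e+04 rad/s.
Step 2 — Transfer function: H(jω) = jωL/(R + jωL).
Step 3 — Numerator jωL = j·31.54; denominator R + jωL = 2480 + j31.54.
Step 4 — H = 0.0001617 + j0.01272.
Step 5 — Magnitude: |H| = 0.01272 (-37.9 dB); phase: φ = 89.3°.

|H| = 0.01272 (-37.9 dB), φ = 89.3°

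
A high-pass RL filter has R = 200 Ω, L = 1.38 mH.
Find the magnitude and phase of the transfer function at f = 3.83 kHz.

Step 1 — Angular frequency: ω = 2π·3830 = 2.406e+04 rad/s.
Step 2 — Transfer function: H(jω) = jωL/(R + jωL).
Step 3 — Numerator jωL = j·33.21; denominator R + jωL = 200 + j33.21.
Step 4 — H = 0.02683 + j0.1616.
Step 5 — Magnitude: |H| = 0.1638 (-15.7 dB); phase: φ = 80.6°.

|H| = 0.1638 (-15.7 dB), φ = 80.6°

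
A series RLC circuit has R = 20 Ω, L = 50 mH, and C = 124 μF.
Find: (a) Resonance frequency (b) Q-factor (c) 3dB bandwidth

Step 1 — Resonance: ω₀ = 1/√(LC) = 1/√(0.05·0.000124) = 401.6 rad/s.
Step 2 — f₀ = ω₀/(2π) = 63.92 Hz.
Step 3 — Series Q: Q = ω₀L/R = 401.6·0.05/20 = 1.004.
Step 4 — Bandwidth: Δω = ω₀/Q = 400 rad/s; BW = Δω/(2π) = 63.66 Hz.

(a) f₀ = 63.92 Hz  (b) Q = 1.004  (c) BW = 63.66 Hz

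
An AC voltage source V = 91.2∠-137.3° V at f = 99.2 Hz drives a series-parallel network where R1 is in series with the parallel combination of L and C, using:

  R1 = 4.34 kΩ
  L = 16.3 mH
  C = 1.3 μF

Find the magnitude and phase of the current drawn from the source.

Step 1 — Angular frequency: ω = 2π·f = 2π·99.2 = 623.3 rad/s.
Step 2 — Component impedances:
  R1: Z = R = 4340 Ω
  L: Z = jωL = j·623.3·0.0163 = 0 + j10.16 Ω
  C: Z = 1/(jωC) = -j/(ω·C) = 0 - j1234 Ω
Step 3 — Parallel branch: L || C = 1/(1/L + 1/C) = 0 + j10.24 Ω.
Step 4 — Series with R1: Z_total = R1 + (L || C) = 4340 + j10.24 Ω = 4340∠0.1° Ω.
Step 5 — Source phasor: V = 91.2∠-137.3° V = -67.02 - j61.85 V.
Step 6 — Ohm's law: I = V / Z_total = (-67.02 - j61.85) / (4340 + j10.24) = -0.01548 - j0.01421 A.
Step 7 — Convert to polar: |I| = 0.02101 A, ∠I = -137.4°.

I = 0.02101∠-137.4° A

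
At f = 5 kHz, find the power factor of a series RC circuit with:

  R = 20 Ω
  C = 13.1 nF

Step 1 — Angular frequency: ω = 2π·f = 2π·5000 = 3.142e+04 rad/s.
Step 2 — Component impedances:
  R: Z = R = 20 Ω
  C: Z = 1/(jωC) = -j/(ω·C) = 0 - j2430 Ω
Step 3 — Series combination: Z_total = R + C = 20 - j2430 Ω = 2430∠-89.5° Ω.
Step 4 — Power factor: PF = cos(φ) = Re(Z)/|Z| = 20/2429.9 = 0.008231.
Step 5 — Type: Im(Z) = -2430 ⇒ leading (phase φ = -89.5°).

PF = 0.008231 (leading, φ = -89.5°)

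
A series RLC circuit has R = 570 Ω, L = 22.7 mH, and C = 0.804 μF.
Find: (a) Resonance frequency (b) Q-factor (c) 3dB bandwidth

Step 1 — Resonance condition Im(Z)=0 gives ω₀ = 1/√(LC).
Step 2 — ω₀ = 1/√(0.0227·8.04e-07) = 7402 rad/s.
Step 3 — f₀ = ω₀/(2π) = 1178 Hz.
Step 4 — Series Q: Q = ω₀L/R = 7402·0.0227/570 = 0.2948.
Step 5 — 3dB bandwidth: Δω = ω₀/Q = 2.511e+04 rad/s; BW = Δω/(2π) = 3996 Hz.

(a) f₀ = 1178 Hz  (b) Q = 0.2948  (c) BW = 3996 Hz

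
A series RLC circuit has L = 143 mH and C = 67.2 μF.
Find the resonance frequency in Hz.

Step 1 — Resonance condition Im(Z)=0 gives ω₀ = 1/√(LC).
Step 2 — ω₀ = 1/√(0.143·6.72e-05) = 322.6 rad/s.
Step 3 — f₀ = ω₀/(2π) = 51.34 Hz.

f₀ = 51.34 Hz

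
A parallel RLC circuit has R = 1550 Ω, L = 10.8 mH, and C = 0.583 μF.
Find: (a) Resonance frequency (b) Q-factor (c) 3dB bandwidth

Step 1 — Resonance: ω₀ = 1/√(LC) = 1/√(0.0108·5.83e-07) = 1.26e+04 rad/s.
Step 2 — f₀ = ω₀/(2π) = 2006 Hz.
Step 3 — Parallel Q: Q = R/(ω₀L) = 1550/(1.26e+04·0.0108) = 11.39.
Step 4 — Bandwidth: Δω = ω₀/Q = 1107 rad/s; BW = Δω/(2π) = 176.1 Hz.

(a) f₀ = 2006 Hz  (b) Q = 11.39  (c) BW = 176.1 Hz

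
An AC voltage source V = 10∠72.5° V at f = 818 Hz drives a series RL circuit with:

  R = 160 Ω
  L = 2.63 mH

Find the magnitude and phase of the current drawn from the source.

Step 1 — Angular frequency: ω = 2π·f = 2π·818 = 5140 rad/s.
Step 2 — Component impedances:
  R: Z = R = 160 Ω
  L: Z = jωL = j·5140·0.00263 = 0 + j13.52 Ω
Step 3 — Series combination: Z_total = R + L = 160 + j13.52 Ω = 160.6∠4.8° Ω.
Step 4 — Source phasor: V = 10∠72.5° V = 3.007 + j9.537 V.
Step 5 — Ohm's law: I = V / Z_total = (3.007 + j9.537) / (160 + j13.52) = 0.02366 + j0.05761 A.
Step 6 — Convert to polar: |I| = 0.06228 A, ∠I = 67.7°.

I = 0.06228∠67.7° A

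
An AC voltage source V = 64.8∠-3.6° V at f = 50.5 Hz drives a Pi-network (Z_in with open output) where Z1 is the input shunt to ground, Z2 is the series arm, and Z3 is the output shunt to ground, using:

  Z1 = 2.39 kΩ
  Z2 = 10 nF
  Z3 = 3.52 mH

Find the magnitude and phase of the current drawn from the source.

Step 1 — Angular frequency: ω = 2π·f = 2π·50.5 = 317.3 rad/s.
Step 2 — Component impedances:
  Z1: Z = R = 2390 Ω
  Z2: Z = 1/(jωC) = -j/(ω·C) = 0 - j3.152e+05 Ω
  Z3: Z = jωL = j·317.3·0.00352 = 0 + j1.117 Ω
Step 3 — With open output, the series arm Z2 and the output shunt Z3 appear in series to ground: Z2 + Z3 = 0 - j3.152e+05 Ω.
Step 4 — Parallel with input shunt Z1: Z_in = Z1 || (Z2 + Z3) = 2390 - j18.12 Ω = 2390∠-0.4° Ω.
Step 5 — Source phasor: V = 64.8∠-3.6° V = 64.67 - j4.069 V.
Step 6 — Ohm's law: I = V / Z_total = (64.67 - j4.069) / (2390 - j18.12) = 0.02707 - j0.001497 A.
Step 7 — Convert to polar: |I| = 0.02711 A, ∠I = -3.2°.

I = 0.02711∠-3.2° A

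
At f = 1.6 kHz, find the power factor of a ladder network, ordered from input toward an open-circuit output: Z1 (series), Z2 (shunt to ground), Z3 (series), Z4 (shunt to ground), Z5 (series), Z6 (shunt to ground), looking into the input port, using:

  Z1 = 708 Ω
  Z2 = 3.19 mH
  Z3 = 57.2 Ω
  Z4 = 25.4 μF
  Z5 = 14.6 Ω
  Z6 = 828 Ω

Step 1 — Angular frequency: ω = 2π·f = 2π·1600 = 1.005e+04 rad/s.
Step 2 — Component impedances:
  Z1: Z = R = 708 Ω
  Z2: Z = jωL = j·1.005e+04·0.00319 = 0 + j32.07 Ω
  Z3: Z = R = 57.2 Ω
  Z4: Z = 1/(jωC) = -j/(ω·C) = 0 - j3.916 Ω
  Z5: Z = R = 14.6 Ω
  Z6: Z = R = 828 Ω
Step 3 — Ladder network (open output): work backward from the far end, alternating series and parallel combinations. Z_in = 722.5 + j24.95 Ω = 722.9∠2.0° Ω.
Step 4 — Power factor: PF = cos(φ) = Re(Z)/|Z| = 722.5/722.9 = 0.9994.
Step 5 — Type: Im(Z) = 24.95 ⇒ lagging (phase φ = 2.0°).

PF = 0.9994 (lagging, φ = 2.0°)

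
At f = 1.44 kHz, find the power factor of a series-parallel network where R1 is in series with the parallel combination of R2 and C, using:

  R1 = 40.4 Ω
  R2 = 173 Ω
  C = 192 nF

Step 1 — Angular frequency: ω = 2π·f = 2π·1440 = 9048 rad/s.
Step 2 — Component impedances:
  R1: Z = R = 40.4 Ω
  R2: Z = R = 173 Ω
  C: Z = 1/(jωC) = -j/(ω·C) = 0 - j575.6 Ω
Step 3 — Parallel branch: R2 || C = 1/(1/R2 + 1/C) = 158.7 - j47.69 Ω.
Step 4 — Series with R1: Z_total = R1 + (R2 || C) = 199.1 - j47.69 Ω = 204.7∠-13.5° Ω.
Step 5 — Power factor: PF = cos(φ) = Re(Z)/|Z| = 199.07/204.7 = 0.9725.
Step 6 — Type: Im(Z) = -47.69 ⇒ leading (phase φ = -13.5°).

PF = 0.9725 (leading, φ = -13.5°)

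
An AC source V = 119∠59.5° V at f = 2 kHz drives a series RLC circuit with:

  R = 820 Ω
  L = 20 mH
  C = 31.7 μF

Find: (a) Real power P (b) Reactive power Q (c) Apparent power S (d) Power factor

Step 1 — Angular frequency: ω = 2π·f = 2π·2000 = 1.257e+04 rad/s.
Step 2 — Component impedances:
  R: Z = R = 820 Ω
  L: Z = jωL = j·1.257e+04·0.02 = 0 + j251.3 Ω
  C: Z = 1/(jωC) = -j/(ω·C) = 0 - j2.51 Ω
Step 3 — Series combination: Z_total = R + L + C = 820 + j248.8 Ω = 856.9∠16.9° Ω.
Step 4 — Source phasor: V = 119∠59.5° V = 60.4 + j102.5 V.
Step 5 — Current: I = V / Z = 0.1022 + j0.09403 A = 0.1389∠42.6° A.
Step 6 — Complex power: S = V·I* = 15.81 + j4.798 VA.
Step 7 — Real power: P = Re(S) = 15.81 W.
Step 8 — Reactive power: Q = Im(S) = 4.798 VAR.
Step 9 — Apparent power: |S| = 16.53 VA.
Step 10 — Power factor: PF = P/|S| = 0.9569 (lagging).

(a) P = 15.81 W  (b) Q = 4.798 VAR  (c) S = 16.53 VA  (d) PF = 0.9569 (lagging)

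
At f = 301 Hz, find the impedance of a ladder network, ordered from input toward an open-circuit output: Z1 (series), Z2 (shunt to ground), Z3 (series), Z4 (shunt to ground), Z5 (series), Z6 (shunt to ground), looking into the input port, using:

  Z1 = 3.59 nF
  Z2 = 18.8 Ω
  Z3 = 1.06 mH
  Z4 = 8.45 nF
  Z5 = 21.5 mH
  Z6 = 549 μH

Step 1 — Angular frequency: ω = 2π·f = 2π·301 = 1891 rad/s.
Step 2 — Component impedances:
  Z1: Z = 1/(jωC) = -j/(ω·C) = 0 - j1.473e+05 Ω
  Z2: Z = R = 18.8 Ω
  Z3: Z = jωL = j·1891·0.00106 = 0 + j2.005 Ω
  Z4: Z = 1/(jωC) = -j/(ω·C) = 0 - j6.257e+04 Ω
  Z5: Z = jωL = j·1891·0.0215 = 0 + j40.66 Ω
  Z6: Z = jωL = j·1891·0.000549 = 0 + j1.038 Ω
Step 3 — Ladder network (open output): work backward from the far end, alternating series and parallel combinations. Z_in = 15.87 - j1.473e+05 Ω = 1.473e+05∠-90.0° Ω.

Z = 15.87 - j1.473e+05 Ω = 1.473e+05∠-90.0° Ω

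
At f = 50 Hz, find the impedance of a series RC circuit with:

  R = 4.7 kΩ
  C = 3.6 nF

Step 1 — Angular frequency: ω = 2π·f = 2π·50 = 314.2 rad/s.
Step 2 — Component impedances:
  R: Z = R = 4700 Ω
  C: Z = 1/(jωC) = -j/(ω·C) = 0 - j8.842e+05 Ω
Step 3 — Series combination: Z_total = R + C = 4700 - j8.842e+05 Ω = 8.842e+05∠-89.7° Ω.

Z = 4700 - j8.842e+05 Ω = 8.842e+05∠-89.7° Ω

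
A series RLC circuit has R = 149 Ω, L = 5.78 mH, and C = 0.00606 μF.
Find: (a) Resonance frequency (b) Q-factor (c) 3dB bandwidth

Step 1 — Resonance: ω₀ = 1/√(LC) = 1/√(0.00578·6.06e-09) = 1.69e+05 rad/s.
Step 2 — f₀ = ω₀/(2π) = 2.689e+04 Hz.
Step 3 — Series Q: Q = ω₀L/R = 1.69e+05·0.00578/149 = 6.555.
Step 4 — Bandwidth: Δω = ω₀/Q = 2.578e+04 rad/s; BW = Δω/(2π) = 4103 Hz.

(a) f₀ = 2.689e+04 Hz  (b) Q = 6.555  (c) BW = 4103 Hz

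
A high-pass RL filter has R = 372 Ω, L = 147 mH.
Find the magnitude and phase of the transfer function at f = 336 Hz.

Step 1 — Angular frequency: ω = 2π·336 = 2111 rad/s.
Step 2 — Transfer function: H(jω) = jωL/(R + jωL).
Step 3 — Numerator jωL = j·310.3; denominator R + jωL = 372 + j310.3.
Step 4 — H = 0.4104 + j0.4919.
Step 5 — Magnitude: |H| = 0.6406 (-3.9 dB); phase: φ = 50.2°.

|H| = 0.6406 (-3.9 dB), φ = 50.2°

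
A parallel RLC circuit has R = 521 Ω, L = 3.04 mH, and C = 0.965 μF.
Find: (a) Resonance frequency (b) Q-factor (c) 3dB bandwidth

Step 1 — Resonance: ω₀ = 1/√(LC) = 1/√(0.00304·9.65e-07) = 1.846e+04 rad/s.
Step 2 — f₀ = ω₀/(2π) = 2938 Hz.
Step 3 — Parallel Q: Q = R/(ω₀L) = 521/(1.846e+04·0.00304) = 9.282.
Step 4 — Bandwidth: Δω = ω₀/Q = 1989 rad/s; BW = Δω/(2π) = 316.6 Hz.

(a) f₀ = 2938 Hz  (b) Q = 9.282  (c) BW = 316.6 Hz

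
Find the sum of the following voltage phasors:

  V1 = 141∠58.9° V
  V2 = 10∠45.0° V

Step 1 — Convert each phasor to rectangular form:
  V1 = 141·(cos(58.9°) + j·sin(58.9°)) = 72.83 + j120.7 V
  V2 = 10·(cos(45.0°) + j·sin(45.0°)) = 7.071 + j7.071 V
Step 2 — Sum components: V_total = 79.9 + j127.8 V.
Step 3 — Convert to polar: |V_total| = 150.7 V, ∠V_total = 58.0°.

V_total = 150.7∠58.0° V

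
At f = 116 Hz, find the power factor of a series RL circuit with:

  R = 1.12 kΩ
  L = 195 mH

Step 1 — Angular frequency: ω = 2π·f = 2π·116 = 728.8 rad/s.
Step 2 — Component impedances:
  R: Z = R = 1120 Ω
  L: Z = jωL = j·728.8·0.195 = 0 + j142.1 Ω
Step 3 — Series combination: Z_total = R + L = 1120 + j142.1 Ω = 1129∠7.2° Ω.
Step 4 — Power factor: PF = cos(φ) = Re(Z)/|Z| = 1120/1129 = 0.992.
Step 5 — Type: Im(Z) = 142.1 ⇒ lagging (phase φ = 7.2°).

PF = 0.992 (lagging, φ = 7.2°)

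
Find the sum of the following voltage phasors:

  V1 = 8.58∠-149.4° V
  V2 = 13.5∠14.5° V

Step 1 — Convert each phasor to rectangular form:
  V1 = 8.58·(cos(-149.4°) + j·sin(-149.4°)) = -7.385 - j4.368 V
  V2 = 13.5·(cos(14.5°) + j·sin(14.5°)) = 13.07 + j3.38 V
Step 2 — Sum components: V_total = 5.685 - j0.9874 V.
Step 3 — Convert to polar: |V_total| = 5.77 V, ∠V_total = -9.9°.

V_total = 5.77∠-9.9° V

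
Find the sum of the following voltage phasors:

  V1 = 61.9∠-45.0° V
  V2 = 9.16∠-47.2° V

Step 1 — Convert each phasor to rectangular form:
  V1 = 61.9·(cos(-45.0°) + j·sin(-45.0°)) = 43.77 - j43.77 V
  V2 = 9.16·(cos(-47.2°) + j·sin(-47.2°)) = 6.224 - j6.721 V
Step 2 — Sum components: V_total = 49.99 - j50.49 V.
Step 3 — Convert to polar: |V_total| = 71.05 V, ∠V_total = -45.3°.

V_total = 71.05∠-45.3° V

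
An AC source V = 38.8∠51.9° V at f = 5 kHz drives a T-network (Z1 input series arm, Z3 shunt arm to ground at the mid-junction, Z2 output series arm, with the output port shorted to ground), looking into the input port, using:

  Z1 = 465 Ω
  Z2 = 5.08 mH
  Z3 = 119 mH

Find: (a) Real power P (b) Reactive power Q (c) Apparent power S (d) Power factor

Step 1 — Angular frequency: ω = 2π·f = 2π·5000 = 3.142e+04 rad/s.
Step 2 — Component impedances:
  Z1: Z = R = 465 Ω
  Z2: Z = jωL = j·3.142e+04·0.00508 = 0 + j159.6 Ω
  Z3: Z = jωL = j·3.142e+04·0.119 = 0 + j3738 Ω
Step 3 — With the output port shorted to ground, the output series arm Z2 runs from the junction to ground; the shunt arm Z3 also runs from the junction to ground. They appear in parallel: Z3 || Z2 = 0 + j153.1 Ω.
Step 4 — Series with input arm Z1: Z_in = Z1 + (Z3 || Z2) = 465 + j153.1 Ω = 489.5∠18.2° Ω.
Step 5 — Source phasor: V = 38.8∠51.9° V = 23.94 + j30.53 V.
Step 6 — Current: I = V / Z = 0.06595 + j0.04395 A = 0.07926∠33.7° A.
Step 7 — Complex power: S = V·I* = 2.921 + j0.9615 VA.
Step 8 — Real power: P = Re(S) = 2.921 W.
Step 9 — Reactive power: Q = Im(S) = 0.9615 VAR.
Step 10 — Apparent power: |S| = 3.075 VA.
Step 11 — Power factor: PF = P/|S| = 0.9499 (lagging).

(a) P = 2.921 W  (b) Q = 0.9615 VAR  (c) S = 3.075 VA  (d) PF = 0.9499 (lagging)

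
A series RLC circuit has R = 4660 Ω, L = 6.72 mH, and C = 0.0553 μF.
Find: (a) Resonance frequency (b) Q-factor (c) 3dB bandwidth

Step 1 — Resonance: ω₀ = 1/√(LC) = 1/√(0.00672·5.53e-08) = 5.187e+04 rad/s.
Step 2 — f₀ = ω₀/(2π) = 8256 Hz.
Step 3 — Series Q: Q = ω₀L/R = 5.187e+04·0.00672/4660 = 0.07481.
Step 4 — Bandwidth: Δω = ω₀/Q = 6.935e+05 rad/s; BW = Δω/(2π) = 1.104e+05 Hz.

(a) f₀ = 8256 Hz  (b) Q = 0.07481  (c) BW = 1.104e+05 Hz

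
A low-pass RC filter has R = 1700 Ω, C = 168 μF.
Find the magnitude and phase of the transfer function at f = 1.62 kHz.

Step 1 — Angular frequency: ω = 2π·1620 = 1.018e+04 rad/s.
Step 2 — Transfer function: H(jω) = 1/(1 + jωRC).
Step 3 — Denominator: 1 + jωRC = 1 + j·1.018e+04·1700·0.000168 = 1 + j2907.
Step 4 — H = 1.183e-07 - j0.000344.
Step 5 — Magnitude: |H| = 0.000344 (-69.3 dB); phase: φ = -90.0°.

|H| = 0.000344 (-69.3 dB), φ = -90.0°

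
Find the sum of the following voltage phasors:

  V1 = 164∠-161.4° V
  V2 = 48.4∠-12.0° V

Step 1 — Convert each phasor to rectangular form:
  V1 = 164·(cos(-161.4°) + j·sin(-161.4°)) = -155.4 - j52.31 V
  V2 = 48.4·(cos(-12.0°) + j·sin(-12.0°)) = 47.34 - j10.06 V
Step 2 — Sum components: V_total = -108.1 - j62.37 V.
Step 3 — Convert to polar: |V_total| = 124.8 V, ∠V_total = -150.0°.

V_total = 124.8∠-150.0° V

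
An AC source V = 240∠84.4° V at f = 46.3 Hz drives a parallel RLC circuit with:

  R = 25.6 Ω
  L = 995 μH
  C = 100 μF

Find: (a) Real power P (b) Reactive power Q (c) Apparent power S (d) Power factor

Step 1 — Angular frequency: ω = 2π·f = 2π·46.3 = 290.9 rad/s.
Step 2 — Component impedances:
  R: Z = R = 25.6 Ω
  L: Z = jωL = j·290.9·0.000995 = 0 + j0.2895 Ω
  C: Z = 1/(jωC) = -j/(ω·C) = 0 - j34.37 Ω
Step 3 — Parallel combination: 1/Z_total = 1/R + 1/L + 1/C; Z_total = 0.003328 + j0.2919 Ω = 0.2919∠89.3° Ω.
Step 4 — Source phasor: V = 240∠84.4° V = 23.42 + j238.9 V.
Step 5 — Current: I = V / Z = 819.1 - j70.9 A = 822.2∠-4.9° A.
Step 6 — Complex power: S = V·I* = 2250 + j1.973e+05 VA.
Step 7 — Real power: P = Re(S) = 2250 W.
Step 8 — Reactive power: Q = Im(S) = 1.973e+05 VAR.
Step 9 — Apparent power: |S| = 1.973e+05 VA.
Step 10 — Power factor: PF = P/|S| = 0.0114 (lagging).

(a) P = 2250 W  (b) Q = 1.973e+05 VAR  (c) S = 1.973e+05 VA  (d) PF = 0.0114 (lagging)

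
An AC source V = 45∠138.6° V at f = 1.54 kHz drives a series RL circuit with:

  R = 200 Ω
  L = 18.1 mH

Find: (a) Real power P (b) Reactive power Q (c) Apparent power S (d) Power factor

Step 1 — Angular frequency: ω = 2π·f = 2π·1540 = 9676 rad/s.
Step 2 — Component impedances:
  R: Z = R = 200 Ω
  L: Z = jωL = j·9676·0.0181 = 0 + j175.1 Ω
Step 3 — Series combination: Z_total = R + L = 200 + j175.1 Ω = 265.8∠41.2° Ω.
Step 4 — Source phasor: V = 45∠138.6° V = -33.75 + j29.76 V.
Step 5 — Current: I = V / Z = -0.02178 + j0.1679 A = 0.1693∠97.4° A.
Step 6 — Complex power: S = V·I* = 5.731 + j5.018 VA.
Step 7 — Real power: P = Re(S) = 5.731 W.
Step 8 — Reactive power: Q = Im(S) = 5.018 VAR.
Step 9 — Apparent power: |S| = 7.617 VA.
Step 10 — Power factor: PF = P/|S| = 0.7523 (lagging).

(a) P = 5.731 W  (b) Q = 5.018 VAR  (c) S = 7.617 VA  (d) PF = 0.7523 (lagging)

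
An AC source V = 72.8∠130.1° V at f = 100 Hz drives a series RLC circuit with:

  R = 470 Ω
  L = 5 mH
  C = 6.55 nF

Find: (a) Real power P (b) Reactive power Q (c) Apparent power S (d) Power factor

Step 1 — Angular frequency: ω = 2π·f = 2π·100 = 628.3 rad/s.
Step 2 — Component impedances:
  R: Z = R = 470 Ω
  L: Z = jωL = j·628.3·0.005 = 0 + j3.142 Ω
  C: Z = 1/(jωC) = -j/(ω·C) = 0 - j2.43e+05 Ω
Step 3 — Series combination: Z_total = R + L + C = 470 - j2.43e+05 Ω = 2.43e+05∠-89.9° Ω.
Step 4 — Source phasor: V = 72.8∠130.1° V = -46.89 + j55.69 V.
Step 5 — Current: I = V / Z = -0.0002296 - j0.0001925 A = 0.0002996∠-140.0° A.
Step 6 — Complex power: S = V·I* = 4.219e-05 - j0.02181 VA.
Step 7 — Real power: P = Re(S) = 4.219e-05 W.
Step 8 — Reactive power: Q = Im(S) = -0.02181 VAR.
Step 9 — Apparent power: |S| = 0.02181 VA.
Step 10 — Power factor: PF = P/|S| = 0.001934 (leading).

(a) P = 4.219e-05 W  (b) Q = -0.02181 VAR  (c) S = 0.02181 VA  (d) PF = 0.001934 (leading)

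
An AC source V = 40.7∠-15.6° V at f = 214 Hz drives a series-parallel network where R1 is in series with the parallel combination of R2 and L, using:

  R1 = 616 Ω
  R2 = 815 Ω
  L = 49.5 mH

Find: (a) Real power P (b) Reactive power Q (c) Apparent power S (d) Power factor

Step 1 — Angular frequency: ω = 2π·f = 2π·214 = 1345 rad/s.
Step 2 — Component impedances:
  R1: Z = R = 616 Ω
  R2: Z = R = 815 Ω
  L: Z = jωL = j·1345·0.0495 = 0 + j66.56 Ω
Step 3 — Parallel branch: R2 || L = 1/(1/R2 + 1/L) = 5.399 + j66.12 Ω.
Step 4 — Series with R1: Z_total = R1 + (R2 || L) = 621.4 + j66.12 Ω = 624.9∠6.1° Ω.
Step 5 — Source phasor: V = 40.7∠-15.6° V = 39.2 - j10.95 V.
Step 6 — Current: I = V / Z = 0.06053 - j0.02405 A = 0.06513∠-21.7° A.
Step 7 — Complex power: S = V·I* = 2.636 + j0.2805 VA.
Step 8 — Real power: P = Re(S) = 2.636 W.
Step 9 — Reactive power: Q = Im(S) = 0.2805 VAR.
Step 10 — Apparent power: |S| = 2.651 VA.
Step 11 — Power factor: PF = P/|S| = 0.9944 (lagging).

(a) P = 2.636 W  (b) Q = 0.2805 VAR  (c) S = 2.651 VA  (d) PF = 0.9944 (lagging)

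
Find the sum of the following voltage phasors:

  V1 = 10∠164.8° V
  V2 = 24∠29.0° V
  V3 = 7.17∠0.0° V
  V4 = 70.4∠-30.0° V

Step 1 — Convert each phasor to rectangular form:
  V1 = 10·(cos(164.8°) + j·sin(164.8°)) = -9.65 + j2.622 V
  V2 = 24·(cos(29.0°) + j·sin(29.0°)) = 20.99 + j11.64 V
  V3 = 7.17·(cos(0.0°) + j·sin(0.0°)) = 7.17 V
  V4 = 70.4·(cos(-30.0°) + j·sin(-30.0°)) = 60.97 - j35.2 V
Step 2 — Sum components: V_total = 79.48 - j20.94 V.
Step 3 — Convert to polar: |V_total| = 82.19 V, ∠V_total = -14.8°.

V_total = 82.19∠-14.8° V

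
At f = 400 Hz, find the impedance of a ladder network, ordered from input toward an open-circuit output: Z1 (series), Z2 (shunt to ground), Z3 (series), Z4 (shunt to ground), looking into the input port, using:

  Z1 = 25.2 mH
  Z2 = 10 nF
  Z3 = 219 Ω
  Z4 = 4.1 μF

Step 1 — Angular frequency: ω = 2π·f = 2π·400 = 2513 rad/s.
Step 2 — Component impedances:
  Z1: Z = jωL = j·2513·0.0252 = 0 + j63.33 Ω
  Z2: Z = 1/(jωC) = -j/(ω·C) = 0 - j3.979e+04 Ω
  Z3: Z = R = 219 Ω
  Z4: Z = 1/(jωC) = -j/(ω·C) = 0 - j97.05 Ω
Step 3 — Ladder network (open output): work backward from the far end, alternating series and parallel combinations. Z_in = 217.9 - j34.67 Ω = 220.7∠-9.0° Ω.

Z = 217.9 - j34.67 Ω = 220.7∠-9.0° Ω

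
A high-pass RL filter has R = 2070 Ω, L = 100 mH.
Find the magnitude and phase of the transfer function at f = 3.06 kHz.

Step 1 — Angular frequency: ω = 2π·3060 = 1.923e+04 rad/s.
Step 2 — Transfer function: H(jω) = jωL/(R + jωL).
Step 3 — Numerator jωL = j·1923; denominator R + jωL = 2070 + j1923.
Step 4 — H = 0.4631 + j0.4986.
Step 5 — Magnitude: |H| = 0.6805 (-3.3 dB); phase: φ = 47.1°.

|H| = 0.6805 (-3.3 dB), φ = 47.1°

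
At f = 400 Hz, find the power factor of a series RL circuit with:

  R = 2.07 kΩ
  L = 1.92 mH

Step 1 — Angular frequency: ω = 2π·f = 2π·400 = 2513 rad/s.
Step 2 — Component impedances:
  R: Z = R = 2070 Ω
  L: Z = jωL = j·2513·0.00192 = 0 + j4.825 Ω
Step 3 — Series combination: Z_total = R + L = 2070 + j4.825 Ω = 2070∠0.1° Ω.
Step 4 — Power factor: PF = cos(φ) = Re(Z)/|Z| = 2070/2070 = 1.
Step 5 — Type: Im(Z) = 4.825 ⇒ lagging (phase φ = 0.1°).

PF = 1 (lagging, φ = 0.1°)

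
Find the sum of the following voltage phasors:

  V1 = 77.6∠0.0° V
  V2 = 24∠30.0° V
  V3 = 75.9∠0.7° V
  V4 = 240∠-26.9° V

Step 1 — Convert each phasor to rectangular form:
  V1 = 77.6·(cos(0.0°) + j·sin(0.0°)) = 77.6 V
  V2 = 24·(cos(30.0°) + j·sin(30.0°)) = 20.78 + j12 V
  V3 = 75.9·(cos(0.7°) + j·sin(0.7°)) = 75.89 + j0.9273 V
  V4 = 240·(cos(-26.9°) + j·sin(-26.9°)) = 214 - j108.6 V
Step 2 — Sum components: V_total = 388.3 - j95.66 V.
Step 3 — Convert to polar: |V_total| = 399.9 V, ∠V_total = -13.8°.

V_total = 399.9∠-13.8° V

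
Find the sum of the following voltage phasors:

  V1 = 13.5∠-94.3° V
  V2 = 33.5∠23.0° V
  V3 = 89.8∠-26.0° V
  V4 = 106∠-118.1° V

Step 1 — Convert each phasor to rectangular form:
  V1 = 13.5·(cos(-94.3°) + j·sin(-94.3°)) = -1.012 - j13.46 V
  V2 = 33.5·(cos(23.0°) + j·sin(23.0°)) = 30.84 + j13.09 V
  V3 = 89.8·(cos(-26.0°) + j·sin(-26.0°)) = 80.71 - j39.37 V
  V4 = 106·(cos(-118.1°) + j·sin(-118.1°)) = -49.93 - j93.51 V
Step 2 — Sum components: V_total = 60.61 - j133.2 V.
Step 3 — Convert to polar: |V_total| = 146.4 V, ∠V_total = -65.5°.

V_total = 146.4∠-65.5° V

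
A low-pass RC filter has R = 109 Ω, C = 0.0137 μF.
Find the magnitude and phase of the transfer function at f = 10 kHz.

Step 1 — Angular frequency: ω = 2π·1e+04 = 6.283e+04 rad/s.
Step 2 — Transfer function: H(jω) = 1/(1 + jωRC).
Step 3 — Denominator: 1 + jωRC = 1 + j·6.283e+04·109·1.37e-08 = 1 + j0.09383.
Step 4 — H = 0.9913 - j0.09301.
Step 5 — Magnitude: |H| = 0.9956 (-0.0 dB); phase: φ = -5.4°.

|H| = 0.9956 (-0.0 dB), φ = -5.4°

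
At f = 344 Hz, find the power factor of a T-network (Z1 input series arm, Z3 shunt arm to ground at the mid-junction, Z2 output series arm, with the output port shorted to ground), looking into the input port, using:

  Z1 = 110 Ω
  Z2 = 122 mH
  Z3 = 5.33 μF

Step 1 — Angular frequency: ω = 2π·f = 2π·344 = 2161 rad/s.
Step 2 — Component impedances:
  Z1: Z = R = 110 Ω
  Z2: Z = jωL = j·2161·0.122 = 0 + j263.7 Ω
  Z3: Z = 1/(jωC) = -j/(ω·C) = 0 - j86.8 Ω
Step 3 — With the output port shorted to ground, the output series arm Z2 runs from the junction to ground; the shunt arm Z3 also runs from the junction to ground. They appear in parallel: Z3 || Z2 = 0 - j129.4 Ω.
Step 4 — Series with input arm Z1: Z_in = Z1 + (Z3 || Z2) = 110 - j129.4 Ω = 169.8∠-49.6° Ω.
Step 5 — Power factor: PF = cos(φ) = Re(Z)/|Z| = 110/169.84 = 0.6477.
Step 6 — Type: Im(Z) = -129.4 ⇒ leading (phase φ = -49.6°).

PF = 0.6477 (leading, φ = -49.6°)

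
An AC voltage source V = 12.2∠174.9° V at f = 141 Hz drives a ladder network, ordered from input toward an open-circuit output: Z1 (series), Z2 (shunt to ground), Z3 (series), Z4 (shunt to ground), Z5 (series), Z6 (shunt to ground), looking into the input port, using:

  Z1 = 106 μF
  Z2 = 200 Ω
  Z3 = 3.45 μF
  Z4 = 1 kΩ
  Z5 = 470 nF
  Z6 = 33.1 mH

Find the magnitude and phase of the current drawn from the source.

Step 1 — Angular frequency: ω = 2π·f = 2π·141 = 885.9 rad/s.
Step 2 — Component impedances:
  Z1: Z = 1/(jωC) = -j/(ω·C) = 0 - j10.65 Ω
  Z2: Z = R = 200 Ω
  Z3: Z = 1/(jωC) = -j/(ω·C) = 0 - j327.2 Ω
  Z4: Z = R = 1000 Ω
  Z5: Z = 1/(jωC) = -j/(ω·C) = 0 - j2402 Ω
  Z6: Z = jωL = j·885.9·0.0331 = 0 + j29.32 Ω
Step 3 — Ladder network (open output): work backward from the far end, alternating series and parallel combinations. Z_in = 173.3 - j28.1 Ω = 175.5∠-9.2° Ω.
Step 4 — Source phasor: V = 12.2∠174.9° V = -12.15 + j1.085 V.
Step 5 — Ohm's law: I = V / Z_total = (-12.15 + j1.085) / (173.3 - j28.1) = -0.06932 - j0.004985 A.
Step 6 — Convert to polar: |I| = 0.0695 A, ∠I = -175.9°.

I = 0.0695∠-175.9° A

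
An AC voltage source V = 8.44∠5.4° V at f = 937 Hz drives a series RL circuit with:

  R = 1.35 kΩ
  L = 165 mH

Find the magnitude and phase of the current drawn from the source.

Step 1 — Angular frequency: ω = 2π·f = 2π·937 = 5887 rad/s.
Step 2 — Component impedances:
  R: Z = R = 1350 Ω
  L: Z = jωL = j·5887·0.165 = 0 + j971.4 Ω
Step 3 — Series combination: Z_total = R + L = 1350 + j971.4 Ω = 1663∠35.7° Ω.
Step 4 — Source phasor: V = 8.44∠5.4° V = 8.403 + j0.7943 V.
Step 5 — Ohm's law: I = V / Z_total = (8.403 + j0.7943) / (1350 + j971.4) = 0.00438 - j0.002563 A.
Step 6 — Convert to polar: |I| = 0.005075 A, ∠I = -30.3°.

I = 0.005075∠-30.3° A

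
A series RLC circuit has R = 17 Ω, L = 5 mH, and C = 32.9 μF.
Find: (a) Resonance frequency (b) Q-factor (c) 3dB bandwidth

Step 1 — Resonance: ω₀ = 1/√(LC) = 1/√(0.005·3.29e-05) = 2466 rad/s.
Step 2 — f₀ = ω₀/(2π) = 392.4 Hz.
Step 3 — Series Q: Q = ω₀L/R = 2466·0.005/17 = 0.7252.
Step 4 — Bandwidth: Δω = ω₀/Q = 3400 rad/s; BW = Δω/(2π) = 541.1 Hz.

(a) f₀ = 392.4 Hz  (b) Q = 0.7252  (c) BW = 541.1 Hz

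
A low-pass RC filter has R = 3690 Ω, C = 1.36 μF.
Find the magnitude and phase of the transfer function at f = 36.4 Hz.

Step 1 — Angular frequency: ω = 2π·36.4 = 228.7 rad/s.
Step 2 — Transfer function: H(jω) = 1/(1 + jωRC).
Step 3 — Denominator: 1 + jωRC = 1 + j·228.7·3690·1.36e-06 = 1 + j1.148.
Step 4 — H = 0.4315 - j0.4953.
Step 5 — Magnitude: |H| = 0.6569 (-3.6 dB); phase: φ = -48.9°.

|H| = 0.6569 (-3.6 dB), φ = -48.9°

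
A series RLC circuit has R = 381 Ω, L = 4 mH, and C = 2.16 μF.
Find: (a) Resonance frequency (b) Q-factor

Step 1 — Resonance condition Im(Z)=0 gives ω₀ = 1/√(LC).
Step 2 — ω₀ = 1/√(0.004·2.16e-06) = 1.076e+04 rad/s.
Step 3 — f₀ = ω₀/(2π) = 1712 Hz.
Step 4 — Series Q: Q = ω₀L/R = 1.076e+04·0.004/381 = 0.1129.

(a) f₀ = 1712 Hz  (b) Q = 0.1129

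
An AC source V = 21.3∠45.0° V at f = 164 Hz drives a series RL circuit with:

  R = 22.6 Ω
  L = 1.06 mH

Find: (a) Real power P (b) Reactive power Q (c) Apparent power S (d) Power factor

Step 1 — Angular frequency: ω = 2π·f = 2π·164 = 1030 rad/s.
Step 2 — Component impedances:
  R: Z = R = 22.6 Ω
  L: Z = jωL = j·1030·0.00106 = 0 + j1.092 Ω
Step 3 — Series combination: Z_total = R + L = 22.6 + j1.092 Ω = 22.63∠2.8° Ω.
Step 4 — Source phasor: V = 21.3∠45.0° V = 15.06 + j15.06 V.
Step 5 — Current: I = V / Z = 0.697 + j0.6327 A = 0.9414∠42.2° A.
Step 6 — Complex power: S = V·I* = 20.03 + j0.968 VA.
Step 7 — Real power: P = Re(S) = 20.03 W.
Step 8 — Reactive power: Q = Im(S) = 0.968 VAR.
Step 9 — Apparent power: |S| = 20.05 VA.
Step 10 — Power factor: PF = P/|S| = 0.9988 (lagging).

(a) P = 20.03 W  (b) Q = 0.968 VAR  (c) S = 20.05 VA  (d) PF = 0.9988 (lagging)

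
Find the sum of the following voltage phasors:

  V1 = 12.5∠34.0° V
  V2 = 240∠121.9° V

Step 1 — Convert each phasor to rectangular form:
  V1 = 12.5·(cos(34.0°) + j·sin(34.0°)) = 10.36 + j6.99 V
  V2 = 240·(cos(121.9°) + j·sin(121.9°)) = -126.8 + j203.8 V
Step 2 — Sum components: V_total = -116.5 + j210.7 V.
Step 3 — Convert to polar: |V_total| = 240.8 V, ∠V_total = 118.9°.

V_total = 240.8∠118.9° V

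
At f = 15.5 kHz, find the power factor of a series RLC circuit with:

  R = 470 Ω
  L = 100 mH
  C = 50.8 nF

Step 1 — Angular frequency: ω = 2π·f = 2π·1.55e+04 = 9.739e+04 rad/s.
Step 2 — Component impedances:
  R: Z = R = 470 Ω
  L: Z = jωL = j·9.739e+04·0.1 = 0 + j9739 Ω
  C: Z = 1/(jωC) = -j/(ω·C) = 0 - j202.1 Ω
Step 3 — Series combination: Z_total = R + L + C = 470 + j9537 Ω = 9548∠87.2° Ω.
Step 4 — Power factor: PF = cos(φ) = Re(Z)/|Z| = 470/9548 = 0.04922.
Step 5 — Type: Im(Z) = 9537 ⇒ lagging (phase φ = 87.2°).

PF = 0.04922 (lagging, φ = 87.2°)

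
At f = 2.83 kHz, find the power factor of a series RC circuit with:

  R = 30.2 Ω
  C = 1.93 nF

Step 1 — Angular frequency: ω = 2π·f = 2π·2830 = 1.778e+04 rad/s.
Step 2 — Component impedances:
  R: Z = R = 30.2 Ω
  C: Z = 1/(jωC) = -j/(ω·C) = 0 - j2.914e+04 Ω
Step 3 — Series combination: Z_total = R + C = 30.2 - j2.914e+04 Ω = 2.914e+04∠-89.9° Ω.
Step 4 — Power factor: PF = cos(φ) = Re(Z)/|Z| = 30.2/2.914e+04 = 0.001036.
Step 5 — Type: Im(Z) = -2.914e+04 ⇒ leading (phase φ = -89.9°).

PF = 0.001036 (leading, φ = -89.9°)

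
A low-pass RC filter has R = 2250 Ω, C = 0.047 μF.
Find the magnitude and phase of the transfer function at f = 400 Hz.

Step 1 — Angular frequency: ω = 2π·400 = 2513 rad/s.
Step 2 — Transfer function: H(jω) = 1/(1 + jωRC).
Step 3 — Denominator: 1 + jωRC = 1 + j·2513·2250·4.7e-08 = 1 + j0.2658.
Step 4 — H = 0.934 - j0.2482.
Step 5 — Magnitude: |H| = 0.9664 (-0.3 dB); phase: φ = -14.9°.

|H| = 0.9664 (-0.3 dB), φ = -14.9°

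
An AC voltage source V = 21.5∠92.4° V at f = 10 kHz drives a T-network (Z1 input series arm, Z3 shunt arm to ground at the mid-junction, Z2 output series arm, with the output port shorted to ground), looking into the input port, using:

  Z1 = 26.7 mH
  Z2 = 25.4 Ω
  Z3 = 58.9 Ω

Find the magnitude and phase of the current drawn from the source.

Step 1 — Angular frequency: ω = 2π·f = 2π·1e+04 = 6.283e+04 rad/s.
Step 2 — Component impedances:
  Z1: Z = jωL = j·6.283e+04·0.0267 = 0 + j1678 Ω
  Z2: Z = R = 25.4 Ω
  Z3: Z = R = 58.9 Ω
Step 3 — With the output port shorted to ground, the output series arm Z2 runs from the junction to ground; the shunt arm Z3 also runs from the junction to ground. They appear in parallel: Z3 || Z2 = 17.75 Ω.
Step 4 — Series with input arm Z1: Z_in = Z1 + (Z3 || Z2) = 17.75 + j1678 Ω = 1678∠89.4° Ω.
Step 5 — Source phasor: V = 21.5∠92.4° V = -0.9003 + j21.48 V.
Step 6 — Ohm's law: I = V / Z_total = (-0.9003 + j21.48) / (17.75 + j1678) = 0.0128 + j0.0006721 A.
Step 7 — Convert to polar: |I| = 0.01282 A, ∠I = 3.0°.

I = 0.01282∠3.0° A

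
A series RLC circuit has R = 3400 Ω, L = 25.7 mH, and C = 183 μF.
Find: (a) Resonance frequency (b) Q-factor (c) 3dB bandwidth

Step 1 — Resonance condition Im(Z)=0 gives ω₀ = 1/√(LC).
Step 2 — ω₀ = 1/√(0.0257·0.000183) = 461.1 rad/s.
Step 3 — f₀ = ω₀/(2π) = 73.39 Hz.
Step 4 — Series Q: Q = ω₀L/R = 461.1·0.0257/3400 = 0.003485.
Step 5 — 3dB bandwidth: Δω = ω₀/Q = 1.323e+05 rad/s; BW = Δω/(2π) = 2.106e+04 Hz.

(a) f₀ = 73.39 Hz  (b) Q = 0.003485  (c) BW = 2.106e+04 Hz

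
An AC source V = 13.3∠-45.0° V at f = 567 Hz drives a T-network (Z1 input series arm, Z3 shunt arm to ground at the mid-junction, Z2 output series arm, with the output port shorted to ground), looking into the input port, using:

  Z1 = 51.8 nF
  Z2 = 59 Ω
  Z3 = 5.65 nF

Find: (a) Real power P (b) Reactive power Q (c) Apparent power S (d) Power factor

Step 1 — Angular frequency: ω = 2π·f = 2π·567 = 3563 rad/s.
Step 2 — Component impedances:
  Z1: Z = 1/(jωC) = -j/(ω·C) = 0 - j5419 Ω
  Z2: Z = R = 59 Ω
  Z3: Z = 1/(jωC) = -j/(ω·C) = 0 - j4.968e+04 Ω
Step 3 — With the output port shorted to ground, the output series arm Z2 runs from the junction to ground; the shunt arm Z3 also runs from the junction to ground. They appear in parallel: Z3 || Z2 = 59 - j0.07007 Ω.
Step 4 — Series with input arm Z1: Z_in = Z1 + (Z3 || Z2) = 59 - j5419 Ω = 5419∠-89.4° Ω.
Step 5 — Source phasor: V = 13.3∠-45.0° V = 9.405 - j9.405 V.
Step 6 — Current: I = V / Z = 0.001754 + j0.001716 A = 0.002454∠44.4° A.
Step 7 — Complex power: S = V·I* = 0.0003554 - j0.03264 VA.
Step 8 — Real power: P = Re(S) = 0.0003554 W.
Step 9 — Reactive power: Q = Im(S) = -0.03264 VAR.
Step 10 — Apparent power: |S| = 0.03264 VA.
Step 11 — Power factor: PF = P/|S| = 0.01089 (leading).

(a) P = 0.0003554 W  (b) Q = -0.03264 VAR  (c) S = 0.03264 VA  (d) PF = 0.01089 (leading)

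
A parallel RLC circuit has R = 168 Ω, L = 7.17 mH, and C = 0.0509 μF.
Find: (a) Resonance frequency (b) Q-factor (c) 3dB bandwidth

Step 1 — Resonance: ω₀ = 1/√(LC) = 1/√(0.00717·5.09e-08) = 5.235e+04 rad/s.
Step 2 — f₀ = ω₀/(2π) = 8331 Hz.
Step 3 — Parallel Q: Q = R/(ω₀L) = 168/(5.235e+04·0.00717) = 0.4476.
Step 4 — Bandwidth: Δω = ω₀/Q = 1.169e+05 rad/s; BW = Δω/(2π) = 1.861e+04 Hz.

(a) f₀ = 8331 Hz  (b) Q = 0.4476  (c) BW = 1.861e+04 Hz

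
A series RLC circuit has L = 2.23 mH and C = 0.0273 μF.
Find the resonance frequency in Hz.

Step 1 — Resonance condition Im(Z)=0 gives ω₀ = 1/√(LC).
Step 2 — ω₀ = 1/√(0.00223·2.73e-08) = 1.282e+05 rad/s.
Step 3 — f₀ = ω₀/(2π) = 2.04e+04 Hz.

f₀ = 2.04e+04 Hz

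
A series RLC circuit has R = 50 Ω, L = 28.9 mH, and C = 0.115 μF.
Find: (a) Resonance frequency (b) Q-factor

Step 1 — Resonance condition Im(Z)=0 gives ω₀ = 1/√(LC).
Step 2 — ω₀ = 1/√(0.0289·1.15e-07) = 1.735e+04 rad/s.
Step 3 — f₀ = ω₀/(2π) = 2761 Hz.
Step 4 — Series Q: Q = ω₀L/R = 1.735e+04·0.0289/50 = 10.03.

(a) f₀ = 2761 Hz  (b) Q = 10.03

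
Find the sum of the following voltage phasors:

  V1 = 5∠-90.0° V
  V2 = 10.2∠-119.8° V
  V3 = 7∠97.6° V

Step 1 — Convert each phasor to rectangular form:
  V1 = 5·(cos(-90.0°) + j·sin(-90.0°)) = 0 - j5 V
  V2 = 10.2·(cos(-119.8°) + j·sin(-119.8°)) = -5.069 - j8.851 V
  V3 = 7·(cos(97.6°) + j·sin(97.6°)) = -0.9258 + j6.939 V
Step 2 — Sum components: V_total = -5.995 - j6.913 V.
Step 3 — Convert to polar: |V_total| = 9.15 V, ∠V_total = -130.9°.

V_total = 9.15∠-130.9° V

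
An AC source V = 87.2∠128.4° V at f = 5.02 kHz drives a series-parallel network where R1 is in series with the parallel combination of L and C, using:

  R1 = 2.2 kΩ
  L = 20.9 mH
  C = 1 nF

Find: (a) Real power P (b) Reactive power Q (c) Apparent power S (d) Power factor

Step 1 — Angular frequency: ω = 2π·f = 2π·5020 = 3.154e+04 rad/s.
Step 2 — Component impedances:
  R1: Z = R = 2200 Ω
  L: Z = jωL = j·3.154e+04·0.0209 = 0 + j659.2 Ω
  C: Z = 1/(jωC) = -j/(ω·C) = 0 - j3.17e+04 Ω
Step 3 — Parallel branch: L || C = 1/(1/L + 1/C) = 0 + j673.2 Ω.
Step 4 — Series with R1: Z_total = R1 + (L || C) = 2200 + j673.2 Ω = 2301∠17.0° Ω.
Step 5 — Source phasor: V = 87.2∠128.4° V = -54.16 + j68.34 V.
Step 6 — Current: I = V / Z = -0.01382 + j0.03529 A = 0.0379∠111.4° A.
Step 7 — Complex power: S = V·I* = 3.16 + j0.9671 VA.
Step 8 — Real power: P = Re(S) = 3.16 W.
Step 9 — Reactive power: Q = Im(S) = 0.9671 VAR.
Step 10 — Apparent power: |S| = 3.305 VA.
Step 11 — Power factor: PF = P/|S| = 0.9562 (lagging).

(a) P = 3.16 W  (b) Q = 0.9671 VAR  (c) S = 3.305 VA  (d) PF = 0.9562 (lagging)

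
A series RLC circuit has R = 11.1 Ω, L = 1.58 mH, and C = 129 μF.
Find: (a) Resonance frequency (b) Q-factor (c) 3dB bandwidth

Step 1 — Resonance: ω₀ = 1/√(LC) = 1/√(0.00158·0.000129) = 2215 rad/s.
Step 2 — f₀ = ω₀/(2π) = 352.5 Hz.
Step 3 — Series Q: Q = ω₀L/R = 2215·0.00158/11.1 = 0.3153.
Step 4 — Bandwidth: Δω = ω₀/Q = 7025 rad/s; BW = Δω/(2π) = 1118 Hz.

(a) f₀ = 352.5 Hz  (b) Q = 0.3153  (c) BW = 1118 Hz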